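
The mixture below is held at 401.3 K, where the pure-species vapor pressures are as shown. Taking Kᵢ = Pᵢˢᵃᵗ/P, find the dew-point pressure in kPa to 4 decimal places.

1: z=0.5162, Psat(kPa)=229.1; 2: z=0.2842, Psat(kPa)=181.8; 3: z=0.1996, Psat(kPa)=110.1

At the dew point ψ → 1, so Σzᵢ/Kᵢ = 1 with Kᵢ = Pᵢˢᵃᵗ/P ⇒ 1/P = Σzᵢ/Pᵢˢᵃᵗ.
1/P = 0.5162/229.1 + 0.2842/181.8 + 0.1996/110.1 = 0.0056293 ⇒ P = 177.6414 kPa

Pdew = 177.6414 kPa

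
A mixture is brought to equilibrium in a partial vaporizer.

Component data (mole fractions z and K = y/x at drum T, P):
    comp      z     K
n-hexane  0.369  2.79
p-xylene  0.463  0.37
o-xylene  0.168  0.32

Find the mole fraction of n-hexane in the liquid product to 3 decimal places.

x_n-hexane = 0.264

Material balance + equilibrium reduce to Σ zᵢ(Kᵢ−1)/(1+V/F(Kᵢ−1)) = 0.
Check two-phase: ΣzᵢKᵢ = 1.255 > 1 and Σzᵢ/Kᵢ = 1.909 > 1, so g(0) = 0.255 > 0 and g(1) = -0.909 < 0.
Newton iteration, V/F⁰ = 0.41:
  V/F = 0.410: g = -0.1707, g' = -0.877 → V/F = 0.215
  V/F = 0.215: g = 0.0055, g' = -0.969 → V/F = 0.221
Converged at V/F = 0.221.
Compositions from xᵢ = zᵢ/(1+V/F(Kᵢ−1)), yᵢ = Kᵢxᵢ:
  n-hexane: x = 0.264, y = 0.738
  p-xylene: x = 0.538, y = 0.199
  o-xylene: x = 0.198, y = 0.063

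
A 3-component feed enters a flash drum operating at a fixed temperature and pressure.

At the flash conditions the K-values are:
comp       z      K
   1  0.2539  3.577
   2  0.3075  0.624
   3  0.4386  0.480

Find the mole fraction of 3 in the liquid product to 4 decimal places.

Material balance + equilibrium reduce to Σ zᵢ(Kᵢ−1)/(1+V/F(Kᵢ−1)) = 0.
g(0) = ΣzᵢKᵢ − 1 = 0.3106 and g(1) = 1 − Σzᵢ/Kᵢ = -0.4775, so a root lies in (0, 1).
Newton iteration, V/F⁰ = 0.5:
  V/F = 0.5000: g = -0.16469, g' = -0.6045 → V/F = 0.2275
  V/F = 0.2275: g = 0.02733, g' = -0.8745 → V/F = 0.2588
  V/F = 0.2588: g = 0.00090, g' = -0.8185 → V/F = 0.2599
Converged at V/F = 0.2599.
Compositions from xᵢ = zᵢ/(1+V/F(Kᵢ−1)), yᵢ = Kᵢxᵢ:
  1: x = 0.1521, y = 0.5439
  2: x = 0.3408, y = 0.2127
  3: x = 0.5071, y = 0.2434

x_3 = 0.5071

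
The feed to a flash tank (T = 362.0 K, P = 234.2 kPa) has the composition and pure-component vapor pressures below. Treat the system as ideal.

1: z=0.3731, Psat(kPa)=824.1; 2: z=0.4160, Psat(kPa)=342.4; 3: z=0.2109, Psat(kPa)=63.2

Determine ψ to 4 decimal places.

Raoult's law: Kᵢ = Pᵢˢᵃᵗ/P = Pᵢˢᵃᵗ/234.2.
  K_1 = 824.1/234.2 = 3.518787, K_2 = 342.4/234.2 = 1.461998, K_3 = 63.2/234.2 = 0.269855
Let ψ = V/F and solve Σ zᵢ(Kᵢ−1)/(1+ψ(Kᵢ−1)) = 0.
g(0) = ΣzᵢKᵢ − 1 = 0.9780 and g(1) = 1 − Σzᵢ/Kᵢ = -0.1721, so a root lies in (0, 1).
Iterate (Newton) starting at ψ = 0.66:
  ψ = 0.6600: g = 0.20304, g' = -0.8049 → ψ = 0.9122
  ψ = 0.9122: g = -0.04097, g' = -1.2699 → ψ = 0.8800
  ψ = 0.8800: g = -0.00195, g' = -1.1535 → ψ = 0.8783
Converged at ψ = 0.8783.

ψ = 0.8783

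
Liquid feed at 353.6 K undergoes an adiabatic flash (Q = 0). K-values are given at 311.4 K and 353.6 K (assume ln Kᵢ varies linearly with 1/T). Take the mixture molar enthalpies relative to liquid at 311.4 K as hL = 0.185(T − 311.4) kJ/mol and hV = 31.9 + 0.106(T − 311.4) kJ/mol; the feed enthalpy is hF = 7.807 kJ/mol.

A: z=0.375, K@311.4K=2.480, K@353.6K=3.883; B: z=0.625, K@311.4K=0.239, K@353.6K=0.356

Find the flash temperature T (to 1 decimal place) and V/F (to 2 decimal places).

Adiabatic flash: solve Rachford–Rice at each trial T, then check hF = ψ·hV(T) + (1−ψ)·hL(T).
  T = 311.4 K: K = (2.480, 0.239), RR gives ψ = 0.070, H_out = 2.248 kJ/mol
  T = 353.6 K: K = (3.883, 0.356), RR gives ψ = 0.366, H_out = 18.248 kJ/mol
  T = 332.5 K: K = (3.148, 0.295), RR gives ψ = 0.241, H_out = 11.196 kJ/mol
  T = 321.9 K: K = (2.803, 0.266), RR gives ψ = 0.165, H_out = 7.059 kJ/mol
  T = 327.2 K: K = (2.973, 0.281), RR gives ψ = 0.205, H_out = 9.197 kJ/mol
  T = 324.5 K: K = (2.886, 0.273), RR gives ψ = 0.185, H_out = 8.127 kJ/mol
  T = 323.2 K: K = (2.845, 0.270), RR gives ψ = 0.175, H_out = 7.598 kJ/mol
Linear interpolation between T = 323.2 (H_out = 7.598) and T = 324.5 (H_out = 8.127) on hF = 7.807 gives T ≈ 323.7 K, at which ψ = 0.18.

T = 323.7 K, V/F = 0.18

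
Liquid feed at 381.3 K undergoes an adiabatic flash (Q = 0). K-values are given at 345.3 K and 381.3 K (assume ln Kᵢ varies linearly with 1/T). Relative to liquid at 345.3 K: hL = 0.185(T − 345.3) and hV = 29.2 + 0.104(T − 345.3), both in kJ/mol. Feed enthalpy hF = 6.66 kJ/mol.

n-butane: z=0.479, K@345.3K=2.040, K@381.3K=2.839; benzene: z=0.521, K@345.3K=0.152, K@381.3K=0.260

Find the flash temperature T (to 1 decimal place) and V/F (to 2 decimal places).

T = 355.5 K, V/F = 0.17

Adiabatic flash: solve Rachford–Rice at each trial T, then check hF = ψ·hV(T) + (1−ψ)·hL(T).
  T = 345.3 K: K = (2.040, 0.152), RR gives ψ = 0.064, H_out = 1.866 kJ/mol
  T = 381.3 K: K = (2.839, 0.260), RR gives ψ = 0.364, H_out = 16.227 kJ/mol
  T = 363.3 K: K = (2.426, 0.201), RR gives ψ = 0.235, H_out = 9.838 kJ/mol
  T = 354.3 K: K = (2.230, 0.176), RR gives ψ = 0.157, H_out = 6.145 kJ/mol
  T = 358.8 K: K = (2.327, 0.188), RR gives ψ = 0.198, H_out = 8.049 kJ/mol
  T = 356.6 K: K = (2.279, 0.182), RR gives ψ = 0.178, H_out = 7.135 kJ/mol
Linear interpolation between T = 354.3 (H_out = 6.145) and T = 356.6 (H_out = 7.135) on hF = 6.66 gives T ≈ 355.5 K, at which ψ = 0.17.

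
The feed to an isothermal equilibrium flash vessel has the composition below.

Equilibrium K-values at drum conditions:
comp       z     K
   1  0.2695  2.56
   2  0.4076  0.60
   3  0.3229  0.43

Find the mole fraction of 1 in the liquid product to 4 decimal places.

x_1 = 0.2337

Rachford–Rice: g(V/F) = Σ zᵢ(Kᵢ−1)/(1+V/F(Kᵢ−1)) = 0.
Check two-phase: ΣzᵢKᵢ = 1.0733 > 1 and Σzᵢ/Kᵢ = 1.5355 > 1, so g(0) = 0.0733 > 0 and g(1) = -0.5355 < 0.
Newton–Raphson from V/F = 0.5:
  V/F = 0.5000: g = -0.22503, g' = -0.5141 → V/F = 0.0623
  V/F = 0.0623: g = 0.02514, g' = -0.7262 → V/F = 0.0969
  V/F = 0.0969: g = 0.00077, g' = -0.6830 → V/F = 0.0981
Converged at V/F = 0.0981.
Compositions from xᵢ = zᵢ/(1+V/F(Kᵢ−1)), yᵢ = Kᵢxᵢ:
  1: x = 0.2337, y = 0.5984
  2: x = 0.4242, y = 0.2545
  3: x = 0.3420, y = 0.1471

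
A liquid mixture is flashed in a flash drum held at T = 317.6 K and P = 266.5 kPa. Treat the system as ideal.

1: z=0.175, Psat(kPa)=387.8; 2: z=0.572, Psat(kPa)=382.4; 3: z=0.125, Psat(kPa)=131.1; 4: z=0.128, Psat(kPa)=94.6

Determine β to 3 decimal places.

Raoult's law: Kᵢ = Pᵢˢᵃᵗ/P = Pᵢˢᵃᵗ/266.5.
  K_1 = 387.8/266.5 = 1.45516, K_2 = 382.4/266.5 = 1.43490, K_3 = 131.1/266.5 = 0.49193, K_4 = 94.6/266.5 = 0.35497
Material balance + equilibrium reduce to Σ zᵢ(Kᵢ−1)/(1+β(Kᵢ−1)) = 0.
Feasibility: ΣzᵢKᵢ = 1.182, Σzᵢ/Kᵢ = 1.134 — both > 1, two phases present.
Newton–Raphson from β = 0.5:
  β = 0.500: g = 0.0622, g' = -0.271 → β = 0.730
  β = 0.730: g = -0.0082, g' = -0.354 → β = 0.706
Converged at β = 0.706.

β = 0.706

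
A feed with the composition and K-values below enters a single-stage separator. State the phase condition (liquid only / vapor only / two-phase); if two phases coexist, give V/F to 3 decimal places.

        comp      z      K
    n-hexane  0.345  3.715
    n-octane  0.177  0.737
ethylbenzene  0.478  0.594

two-phase, V/F = 0.689

ΣzᵢKᵢ = 1.696; Σzᵢ/Kᵢ = 1.138.
Both exceed 1, so a two-phase solution exists.
Rachford–Rice: g(ψ) = Σ zᵢ(Kᵢ−1)/(1+ψ(Kᵢ−1)) = 0.
Newton–Raphson from ψ = 0.5:
  ψ = 0.500: g = 0.1002, g' = -0.598 → ψ = 0.668
  ψ = 0.668: g = 0.0103, g' = -0.488 → ψ = 0.689
Converged at ψ = 0.689.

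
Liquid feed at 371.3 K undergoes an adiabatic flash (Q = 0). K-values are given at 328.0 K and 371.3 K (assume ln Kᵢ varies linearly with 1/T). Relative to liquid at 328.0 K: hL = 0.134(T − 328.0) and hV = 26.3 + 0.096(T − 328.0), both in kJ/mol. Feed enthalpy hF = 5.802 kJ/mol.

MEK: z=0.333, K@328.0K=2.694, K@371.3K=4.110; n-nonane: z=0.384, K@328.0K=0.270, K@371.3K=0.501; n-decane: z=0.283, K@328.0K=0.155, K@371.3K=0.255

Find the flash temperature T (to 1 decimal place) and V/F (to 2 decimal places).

Adiabatic flash: solve Rachford–Rice at each trial T, then check hF = ψ·hV(T) + (1−ψ)·hL(T).
  T = 328.0 K: K = (2.694, 0.270, 0.155), RR gives ψ = 0.034, H_out = 0.888 kJ/mol
  T = 371.3 K: K = (4.110, 0.501, 0.255), RR gives ψ = 0.332, H_out = 13.982 kJ/mol
  T = 349.6 K: K = (3.370, 0.375, 0.202), RR gives ψ = 0.194, H_out = 7.837 kJ/mol
  T = 338.8 K: K = (3.024, 0.320, 0.178), RR gives ψ = 0.120, H_out = 4.545 kJ/mol
  T = 344.2 K: K = (3.195, 0.347, 0.189), RR gives ψ = 0.158, H_out = 6.225 kJ/mol
  T = 341.5 K: K = (3.109, 0.333, 0.183), RR gives ψ = 0.139, H_out = 5.394 kJ/mol
  T = 342.9 K: K = (3.153, 0.340, 0.187), RR gives ψ = 0.149, H_out = 5.827 kJ/mol
Linear interpolation between T = 341.5 (H_out = 5.394) and T = 342.9 (H_out = 5.827) on hF = 5.802 gives T ≈ 342.8 K, at which ψ = 0.15.

T = 342.8 K, V/F = 0.15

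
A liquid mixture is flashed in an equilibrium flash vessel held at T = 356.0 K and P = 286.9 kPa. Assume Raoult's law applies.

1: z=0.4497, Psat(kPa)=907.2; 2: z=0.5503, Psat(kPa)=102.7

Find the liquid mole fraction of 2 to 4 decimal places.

Raoult's law: Kᵢ = Pᵢˢᵃᵗ/P = Pᵢˢᵃᵗ/286.9.
  K_1 = 907.2/286.9 = 3.162077, K_2 = 102.7/286.9 = 0.357964
Iterate (Newton) starting at β = 0.5:
  β = 0.5000: g = -0.05314, g' = -0.9774 → β = 0.4456
  β = 0.4456: g = 0.00027, g' = -0.9904 → β = 0.4459
Converged at β = 0.4459.
Compositions from xᵢ = zᵢ/(1+β(Kᵢ−1)), yᵢ = Kᵢxᵢ:
  1: x = 0.2290, y = 0.7240
  2: x = 0.7710, y = 0.2760

x_2 = 0.7710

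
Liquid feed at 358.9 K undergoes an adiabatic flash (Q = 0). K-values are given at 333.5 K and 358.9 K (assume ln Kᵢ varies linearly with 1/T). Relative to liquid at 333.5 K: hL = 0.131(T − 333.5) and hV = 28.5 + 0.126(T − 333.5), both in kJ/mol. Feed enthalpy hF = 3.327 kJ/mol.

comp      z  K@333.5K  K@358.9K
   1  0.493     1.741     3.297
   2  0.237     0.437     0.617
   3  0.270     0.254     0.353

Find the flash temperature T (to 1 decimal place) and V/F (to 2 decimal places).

Adiabatic flash: solve Rachford–Rice at each trial T, then check hF = ψ·hV(T) + (1−ψ)·hL(T).
  T = 333.5 K: K = (1.741, 0.437, 0.254), RR gives ψ = 0.062, H_out = 1.757 kJ/mol
  T = 358.9 K: K = (3.297, 0.617, 0.353), RR gives ψ = 0.689, H_out = 22.875 kJ/mol
  T = 346.2 K: K = (2.424, 0.523, 0.301), RR gives ψ = 0.462, H_out = 14.789 kJ/mol
  T = 339.9 K: K = (2.063, 0.479, 0.277), RR gives ψ = 0.303, H_out = 9.465 kJ/mol
  T = 336.7 K: K = (1.897, 0.458, 0.265), RR gives ψ = 0.197, H_out = 6.031 kJ/mol
  T = 335.1 K: K = (1.818, 0.447, 0.260), RR gives ψ = 0.134, H_out = 4.024 kJ/mol
Linear interpolation between T = 333.5 (H_out = 1.757) and T = 335.1 (H_out = 4.024) on hF = 3.327 gives T ≈ 334.6 K, at which ψ = 0.11.

T = 334.6 K, V/F = 0.11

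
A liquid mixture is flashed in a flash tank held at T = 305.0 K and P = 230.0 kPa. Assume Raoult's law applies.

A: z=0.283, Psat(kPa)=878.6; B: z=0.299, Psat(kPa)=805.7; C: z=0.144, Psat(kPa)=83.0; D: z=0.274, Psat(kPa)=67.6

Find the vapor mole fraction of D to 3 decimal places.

y_D = 0.158

Raoult's law: Kᵢ = Pᵢˢᵃᵗ/P = Pᵢˢᵃᵗ/230.0.
  K_A = 878.6/230.0 = 3.82000, K_B = 805.7/230.0 = 3.50304, K_C = 83.0/230.0 = 0.36087, K_D = 67.6/230.0 = 0.29391
Newton iteration, ψ⁰ = 0.5:
  ψ = 0.500: g = 0.2292, g' = -1.210 → ψ = 0.689
  ψ = 0.689: g = 0.0042, g' = -1.218 → ψ = 0.693
Converged at ψ = 0.693.
Compositions from xᵢ = zᵢ/(1+ψ(Kᵢ−1)), yᵢ = Kᵢxᵢ:
  A: x = 0.096, y = 0.366
  B: x = 0.109, y = 0.383
  C: x = 0.258, y = 0.093
  D: x = 0.536, y = 0.158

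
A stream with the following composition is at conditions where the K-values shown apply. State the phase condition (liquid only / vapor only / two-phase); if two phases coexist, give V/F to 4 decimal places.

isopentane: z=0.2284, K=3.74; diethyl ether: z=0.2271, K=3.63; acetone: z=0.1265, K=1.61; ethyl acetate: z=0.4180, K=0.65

vapor only

ΣzᵢKᵢ = 2.1540; Σzᵢ/Kᵢ = 0.8453.
Since Σzᵢ/Kᵢ < 1 the mixture is above its dew point — single vapor phase.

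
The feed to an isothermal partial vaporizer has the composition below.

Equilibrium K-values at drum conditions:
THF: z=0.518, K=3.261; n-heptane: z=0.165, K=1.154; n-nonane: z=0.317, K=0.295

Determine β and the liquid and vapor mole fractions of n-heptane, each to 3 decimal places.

β = 0.734, x_n-heptane = 0.148, y_n-heptane = 0.171

Let β = V/F and solve Σ zᵢ(Kᵢ−1)/(1+β(Kᵢ−1)) = 0.
Check two-phase: ΣzᵢKᵢ = 1.973 > 1 and Σzᵢ/Kᵢ = 1.376 > 1, so g(0) = 0.973 > 0 and g(1) = -0.376 < 0.
Newton iteration, β⁰ = 0.51:
  β = 0.510: g = 0.2186, g' = -0.959 → β = 0.738
  β = 0.738: g = -0.0042, g' = -1.060 → β = 0.734
Converged at β = 0.734.
Compositions from xᵢ = zᵢ/(1+β(Kᵢ−1)), yᵢ = Kᵢxᵢ:
  THF: x = 0.195, y = 0.635
  n-heptane: x = 0.148, y = 0.171
  n-nonane: x = 0.657, y = 0.194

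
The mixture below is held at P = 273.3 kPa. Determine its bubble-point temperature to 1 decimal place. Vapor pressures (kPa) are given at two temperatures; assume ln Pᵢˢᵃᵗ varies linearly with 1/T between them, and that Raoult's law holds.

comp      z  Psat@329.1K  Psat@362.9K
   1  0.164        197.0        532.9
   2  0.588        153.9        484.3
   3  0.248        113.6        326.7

Bubble-point temperature: ΣzᵢPᵢˢᵃᵗ(T) = P. Interpolate ln Pᵢˢᵃᵗ = aᵢ + bᵢ/T.
  T = 329.1 K: ΣzᵢPᵢˢᵃᵗ = 150.97 kPa
  T = 362.9 K: ΣzᵢPᵢˢᵃᵗ = 453.19 kPa
  T = 346.0 K: ΣzᵢPᵢˢᵃᵗ = 268.56 kPa
  T = 354.4 K: ΣzᵢPᵢˢᵃᵗ = 350.47 kPa
  T = 350.2 K: ΣzᵢPᵢˢᵃᵗ = 307.27 kPa
  T = 348.1 K: ΣzᵢPᵢˢᵃᵗ = 287.38 kPa
Interpolating between 346.0 K and 348.1 K gives T ≈ 346.5 K.

T = 346.5 K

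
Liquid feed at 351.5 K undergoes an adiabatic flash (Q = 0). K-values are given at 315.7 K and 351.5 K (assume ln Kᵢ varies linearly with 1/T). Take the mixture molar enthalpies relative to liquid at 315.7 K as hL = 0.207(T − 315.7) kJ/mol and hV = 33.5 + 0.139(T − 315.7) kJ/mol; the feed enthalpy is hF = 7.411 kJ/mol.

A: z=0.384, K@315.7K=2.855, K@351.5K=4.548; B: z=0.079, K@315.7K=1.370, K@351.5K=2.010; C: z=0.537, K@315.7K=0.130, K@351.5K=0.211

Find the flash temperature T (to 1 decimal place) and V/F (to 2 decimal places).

Adiabatic flash: solve Rachford–Rice at each trial T, then check hF = ψ·hV(T) + (1−ψ)·hL(T).
  T = 315.7 K: K = (2.855, 1.370, 0.130), RR gives ψ = 0.186, H_out = 6.220 kJ/mol
  T = 351.5 K: K = (4.548, 2.010, 0.211), RR gives ψ = 0.401, H_out = 19.855 kJ/mol
  T = 333.6 K: K = (3.649, 1.677, 0.168), RR gives ψ = 0.310, H_out = 13.722 kJ/mol
  T = 324.6 K: K = (3.236, 1.519, 0.148), RR gives ψ = 0.254, H_out = 10.200 kJ/mol
  T = 320.1 K: K = (3.040, 1.443, 0.139), RR gives ψ = 0.221, H_out = 8.263 kJ/mol
  T = 317.9 K: K = (2.947, 1.406, 0.134), RR gives ψ = 0.204, H_out = 7.262 kJ/mol
Linear interpolation between T = 317.9 (H_out = 7.262) and T = 320.1 (H_out = 8.263) on hF = 7.411 gives T ≈ 318.2 K, at which ψ = 0.21.

T = 318.2 K, V/F = 0.21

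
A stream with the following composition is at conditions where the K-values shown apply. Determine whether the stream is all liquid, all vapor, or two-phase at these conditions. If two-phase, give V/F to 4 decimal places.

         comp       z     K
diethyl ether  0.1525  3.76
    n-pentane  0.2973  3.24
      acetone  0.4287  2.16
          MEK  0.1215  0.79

all vapor

ΣzᵢKᵢ = 2.5586; Σzᵢ/Kᵢ = 0.4846.
Since Σzᵢ/Kᵢ < 1 the mixture is above its dew point — single vapor phase.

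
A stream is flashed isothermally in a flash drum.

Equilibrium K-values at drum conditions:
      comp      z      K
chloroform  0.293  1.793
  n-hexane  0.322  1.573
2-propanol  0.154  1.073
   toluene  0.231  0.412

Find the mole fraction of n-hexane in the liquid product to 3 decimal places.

Newton iteration, ψ⁰ = 0.5:
  ψ = 0.500: g = 0.1283, g' = -0.319 → ψ = 0.902
  ψ = 0.902: g = -0.0214, g' = -0.471 → ψ = 0.856
  ψ = 0.856: g = -0.0008, g' = -0.438 → ψ = 0.854
Converged at ψ = 0.854.
Compositions from xᵢ = zᵢ/(1+ψ(Kᵢ−1)), yᵢ = Kᵢxᵢ:
  chloroform: x = 0.175, y = 0.313
  n-hexane: x = 0.216, y = 0.340
  2-propanol: x = 0.145, y = 0.156
  toluene: x = 0.464, y = 0.191

x_n-hexane = 0.216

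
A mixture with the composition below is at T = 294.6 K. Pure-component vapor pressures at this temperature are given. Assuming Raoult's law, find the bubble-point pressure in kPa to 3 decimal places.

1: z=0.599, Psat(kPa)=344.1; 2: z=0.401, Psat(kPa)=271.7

Pbub = 315.068 kPa

At the bubble point ψ → 0, so ΣzᵢKᵢ = 1 with Kᵢ = Pᵢˢᵃᵗ/P ⇒ P = ΣzᵢPᵢˢᵃᵗ.
P = 0.599·344.1 + 0.401·271.7 = 315.068 kPa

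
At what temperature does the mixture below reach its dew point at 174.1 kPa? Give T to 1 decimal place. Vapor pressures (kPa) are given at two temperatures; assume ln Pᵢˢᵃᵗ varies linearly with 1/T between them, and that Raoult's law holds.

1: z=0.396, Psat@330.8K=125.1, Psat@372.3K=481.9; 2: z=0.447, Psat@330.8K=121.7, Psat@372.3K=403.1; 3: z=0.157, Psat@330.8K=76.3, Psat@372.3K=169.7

Dew-point temperature: Σzᵢ·P/Pᵢˢᵃᵗ(T) = 1. Interpolate ln Pᵢˢᵃᵗ = aᵢ + bᵢ/T.
  T = 330.8 K: ΣzᵢP/Pᵢˢᵃᵗ = 1.5488
  T = 372.3 K: ΣzᵢP/Pᵢˢᵃᵗ = 0.4972
  T = 351.6 K: ΣzᵢP/Pᵢˢᵃᵗ = 0.8425
  T = 341.2 K: ΣzᵢP/Pᵢˢᵃᵗ = 1.1299
  T = 346.4 K: ΣzᵢP/Pᵢˢᵃᵗ = 0.9731
  T = 343.8 K: ΣzᵢP/Pᵢˢᵃᵗ = 1.0479
  T = 345.1 K: ΣzᵢP/Pᵢˢᵃᵗ = 1.0097
Interpolating between 345.1 K and 346.4 K gives T ≈ 345.4 K.

T = 345.4 K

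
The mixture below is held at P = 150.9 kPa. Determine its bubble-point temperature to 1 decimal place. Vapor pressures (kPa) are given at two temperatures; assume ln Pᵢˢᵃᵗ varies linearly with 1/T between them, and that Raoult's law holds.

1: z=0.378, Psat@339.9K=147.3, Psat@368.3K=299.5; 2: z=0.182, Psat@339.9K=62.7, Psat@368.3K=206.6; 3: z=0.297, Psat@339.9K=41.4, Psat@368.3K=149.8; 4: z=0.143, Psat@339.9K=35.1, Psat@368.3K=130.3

T = 357.4 K

Bubble-point temperature: ΣzᵢPᵢˢᵃᵗ(T) = P. Interpolate ln Pᵢˢᵃᵗ = aᵢ + bᵢ/T.
  T = 339.9 K: ΣzᵢPᵢˢᵃᵗ = 84.41 kPa
  T = 368.3 K: ΣzᵢPᵢˢᵃᵗ = 213.94 kPa
  T = 354.1 K: ΣzᵢPᵢˢᵃᵗ = 135.68 kPa
  T = 361.2 K: ΣzᵢPᵢˢᵃᵗ = 170.77 kPa
  T = 357.6 K: ΣzᵢPᵢˢᵃᵗ = 152.06 kPa
  T = 355.9 K: ΣzᵢPᵢˢᵃᵗ = 143.89 kPa
Interpolating between 355.9 K and 357.6 K gives T ≈ 357.4 K.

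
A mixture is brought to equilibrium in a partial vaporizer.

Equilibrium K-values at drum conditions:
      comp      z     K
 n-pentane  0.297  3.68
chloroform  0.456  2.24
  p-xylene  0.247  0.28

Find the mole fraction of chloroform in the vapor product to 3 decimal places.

Material balance + equilibrium reduce to Σ zᵢ(Kᵢ−1)/(1+β(Kᵢ−1)) = 0.
Check two-phase: ΣzᵢKᵢ = 2.184 > 1 and Σzᵢ/Kᵢ = 1.166 > 1, so g(0) = 1.184 > 0 and g(1) = -0.166 < 0.
Newton–Raphson from β = 0.5:
  β = 0.500: g = 0.4113, g' = -0.969 → β = 0.924
  β = 0.924: g = -0.0393, g' = -1.473 → β = 0.898
  β = 0.898: g = -0.0015, g' = -1.364 → β = 0.897
Converged at β = 0.897.
Compositions from xᵢ = zᵢ/(1+β(Kᵢ−1)), yᵢ = Kᵢxᵢ:
  n-pentane: x = 0.087, y = 0.321
  chloroform: x = 0.216, y = 0.484
  p-xylene: x = 0.697, y = 0.195

y_chloroform = 0.484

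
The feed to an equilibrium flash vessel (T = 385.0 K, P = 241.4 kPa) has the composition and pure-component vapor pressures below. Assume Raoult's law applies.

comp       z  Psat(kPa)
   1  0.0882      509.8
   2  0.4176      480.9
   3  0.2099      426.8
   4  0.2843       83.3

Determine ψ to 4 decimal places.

Raoult's law: Kᵢ = Pᵢˢᵃᵗ/P = Pᵢˢᵃᵗ/241.4.
  K_1 = 509.8/241.4 = 2.111848, K_2 = 480.9/241.4 = 1.992129, K_3 = 426.8/241.4 = 1.768020, K_4 = 83.3/241.4 = 0.345070
Rachford–Rice: g(ψ) = Σ zᵢ(Kᵢ−1)/(1+ψ(Kᵢ−1)) = 0.
Check two-phase: ΣzᵢKᵢ = 1.4874 > 1 and Σzᵢ/Kᵢ = 1.1940 > 1, so g(0) = 0.4874 > 0 and g(1) = -0.1940 < 0.
Newton iteration, ψ⁰ = 0.54:
  ψ = 0.5400: g = 0.15692, g' = -0.5706 → ψ = 0.8150
  ψ = 0.8150: g = -0.01969, g' = -0.7635 → ψ = 0.7892
  ψ = 0.7892: g = -0.00043, g' = -0.7307 → ψ = 0.7886
Converged at ψ = 0.7886.

ψ = 0.7886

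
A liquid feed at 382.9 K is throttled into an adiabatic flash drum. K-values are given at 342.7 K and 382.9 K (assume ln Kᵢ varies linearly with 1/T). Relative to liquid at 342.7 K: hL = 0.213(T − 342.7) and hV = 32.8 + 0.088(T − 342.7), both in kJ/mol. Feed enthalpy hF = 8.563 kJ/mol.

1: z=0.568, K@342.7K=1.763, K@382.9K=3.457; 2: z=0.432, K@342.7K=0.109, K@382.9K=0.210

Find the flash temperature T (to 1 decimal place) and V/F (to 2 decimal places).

T = 349.9 K, V/F = 0.22

Adiabatic flash: solve Rachford–Rice at each trial T, then check hF = ψ·hV(T) + (1−ψ)·hL(T).
  T = 342.7 K: K = (1.763, 0.109), RR gives ψ = 0.071, H_out = 2.339 kJ/mol
  T = 382.9 K: K = (3.457, 0.210), RR gives ψ = 0.543, H_out = 23.649 kJ/mol
  T = 362.8 K: K = (2.515, 0.154), RR gives ψ = 0.386, H_out = 15.983 kJ/mol
  T = 352.8 K: K = (2.118, 0.130), RR gives ψ = 0.267, H_out = 10.567 kJ/mol
  T = 347.8 K: K = (1.937, 0.119), RR gives ψ = 0.184, H_out = 7.002 kJ/mol
  T = 350.3 K: K = (2.026, 0.125), RR gives ψ = 0.228, H_out = 8.882 kJ/mol
  T = 349.1 K: K = (1.983, 0.122), RR gives ψ = 0.208, H_out = 8.007 kJ/mol
Linear interpolation between T = 349.1 (H_out = 8.007) and T = 350.3 (H_out = 8.882) on hF = 8.563 gives T ≈ 349.9 K, at which ψ = 0.22.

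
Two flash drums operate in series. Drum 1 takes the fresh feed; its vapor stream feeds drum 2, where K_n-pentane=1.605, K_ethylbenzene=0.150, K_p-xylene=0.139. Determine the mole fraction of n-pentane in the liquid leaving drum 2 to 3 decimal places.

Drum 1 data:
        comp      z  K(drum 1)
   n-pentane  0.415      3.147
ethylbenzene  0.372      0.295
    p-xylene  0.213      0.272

Drum 1:
Let ψ₁ = V/F and solve Σ zᵢ(Kᵢ−1)/(1+ψ₁(Kᵢ−1)) = 0.
Check two-phase: ΣzᵢKᵢ = 1.474 > 1 and Σzᵢ/Kᵢ = 2.176 > 1, so g(0) = 0.474 > 0 and g(1) = -1.176 < 0.
Newton iteration, ψ₁⁰ = 0.68:
  ψ₁ = 0.680: g = -0.4486, g' = -1.441 → ψ₁ = 0.369
  ψ₁ = 0.369: g = -0.0690, g' = -1.144 → ψ₁ = 0.308
  ψ₁ = 0.308: g = 0.0010, g' = -1.182 → ψ₁ = 0.309
Converged at ψ₁ = 0.309.
Drum-1 compositions:
  n-pentane: x = 0.249, y = 0.785
  ethylbenzene: x = 0.476, y = 0.140
  p-xylene: x = 0.275, y = 0.075
Drum-2 feed = drum-1 vapor: z₂ = (0.7849, 0.1403, 0.0748).
Drum 2:
Let ψ₂ = V/F and solve Σ zᵢ(Kᵢ−1)/(1+ψ₂(Kᵢ−1)) = 0.
Check two-phase: ΣzᵢKᵢ = 1.291 > 1 and Σzᵢ/Kᵢ = 1.962 > 1, so g(0) = 0.291 > 0 and g(1) = -0.962 < 0.
Newton iteration, ψ₂⁰ = 0.5:
  ψ₂ = 0.500: g = 0.0441, g' = -0.647 → ψ₂ = 0.568
  ψ₂ = 0.568: g = -0.0033, g' = -0.751 → ψ₂ = 0.564
Converged at ψ₂ = 0.564.
  n-pentane: x = 0.585, y = 0.939
  ethylbenzene: x = 0.269, y = 0.040
  p-xylene: x = 0.145, y = 0.020

x_n-pentane (drum 2) = 0.585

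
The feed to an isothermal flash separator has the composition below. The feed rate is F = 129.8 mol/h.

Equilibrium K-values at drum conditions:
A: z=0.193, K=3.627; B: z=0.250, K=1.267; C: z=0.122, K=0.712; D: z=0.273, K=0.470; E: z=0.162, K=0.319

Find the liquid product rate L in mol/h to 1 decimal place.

L = 91.6 mol/h

Newton iteration, ψ⁰ = 0.5:
  ψ = 0.500: g = -0.1271, g' = -0.591 → ψ = 0.285
  ψ = 0.285: g = 0.0064, g' = -0.685 → ψ = 0.294
Converged at ψ = 0.294.
Then V = ψ·F = 0.2944·129.8 = 38.2 mol/h and L = F − V = 91.6 mol/h.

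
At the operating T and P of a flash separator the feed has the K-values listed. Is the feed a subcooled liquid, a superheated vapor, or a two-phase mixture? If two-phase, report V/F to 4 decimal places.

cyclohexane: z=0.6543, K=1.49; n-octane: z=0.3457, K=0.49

ΣzᵢKᵢ = 1.1443; Σzᵢ/Kᵢ = 1.1446.
Both exceed 1, so a two-phase solution exists.
Material balance + equilibrium reduce to Σ zᵢ(Kᵢ−1)/(1+ψ(Kᵢ−1)) = 0.
Iterate (Newton) starting at ψ = 0.5:
  ψ = 0.5000: g = 0.02086, g' = -0.2634 → ψ = 0.5792
  ψ = 0.5792: g = -0.00049, g' = -0.2764 → ψ = 0.5774
Converged at ψ = 0.5774.

two-phase, V/F = 0.5774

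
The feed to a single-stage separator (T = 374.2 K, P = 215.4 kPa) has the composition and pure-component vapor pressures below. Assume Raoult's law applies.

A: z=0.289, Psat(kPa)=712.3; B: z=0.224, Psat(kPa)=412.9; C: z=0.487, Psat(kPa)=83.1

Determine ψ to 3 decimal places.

Raoult's law: Kᵢ = Pᵢˢᵃᵗ/P = Pᵢˢᵃᵗ/215.4.
  K_A = 712.3/215.4 = 3.30687, K_B = 412.9/215.4 = 1.91690, K_C = 83.1/215.4 = 0.38579
Newton–Raphson from ψ = 0.5:
  ψ = 0.500: g = 0.0187, g' = -0.803 → ψ = 0.523
Converged at ψ = 0.523.

ψ = 0.523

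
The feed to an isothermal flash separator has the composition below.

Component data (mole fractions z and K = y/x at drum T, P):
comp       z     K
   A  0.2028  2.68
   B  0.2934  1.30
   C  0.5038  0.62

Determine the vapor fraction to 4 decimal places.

ψ = 0.5869

Rachford–Rice: g(ψ) = Σ zᵢ(Kᵢ−1)/(1+ψ(Kᵢ−1)) = 0.
Feasibility: ΣzᵢKᵢ = 1.2373, Σzᵢ/Kᵢ = 1.1139 — both > 1, two phases present.
Newton–Raphson from ψ = 0.5:
  ψ = 0.5000: g = 0.02535, g' = -0.2999 → ψ = 0.5845
  ψ = 0.5845: g = 0.00067, g' = -0.2850 → ψ = 0.5869
Converged at ψ = 0.5869.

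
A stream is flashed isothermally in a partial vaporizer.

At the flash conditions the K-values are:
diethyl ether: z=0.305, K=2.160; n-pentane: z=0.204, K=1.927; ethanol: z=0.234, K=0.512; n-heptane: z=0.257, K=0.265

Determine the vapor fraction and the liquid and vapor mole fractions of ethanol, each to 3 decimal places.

ψ = 0.354, x_ethanol = 0.283, y_ethanol = 0.145

Rachford–Rice: g(ψ) = Σ zᵢ(Kᵢ−1)/(1+ψ(Kᵢ−1)) = 0.
g(0) = ΣzᵢKᵢ − 1 = 0.240 and g(1) = 1 − Σzᵢ/Kᵢ = -0.674, so a root lies in (0, 1).
Newton–Raphson from ψ = 0.5:
  ψ = 0.500: g = -0.0966, g' = -0.691 → ψ = 0.360
  ψ = 0.360: g = -0.0042, g' = -0.642 → ψ = 0.354
Converged at ψ = 0.354.
Compositions from xᵢ = zᵢ/(1+ψ(Kᵢ−1)), yᵢ = Kᵢxᵢ:
  diethyl ether: x = 0.216, y = 0.467
  n-pentane: x = 0.154, y = 0.296
  ethanol: x = 0.283, y = 0.145
  n-heptane: x = 0.347, y = 0.092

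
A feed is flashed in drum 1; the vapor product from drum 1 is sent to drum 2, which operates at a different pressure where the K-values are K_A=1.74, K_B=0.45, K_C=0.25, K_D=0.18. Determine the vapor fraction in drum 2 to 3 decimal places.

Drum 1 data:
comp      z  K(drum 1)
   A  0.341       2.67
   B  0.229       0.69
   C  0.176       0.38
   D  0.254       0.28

Drum 1:
Rachford–Rice: g(ψ₁) = Σ zᵢ(Kᵢ−1)/(1+ψ₁(Kᵢ−1)) = 0.
Feasibility: ΣzᵢKᵢ = 1.206, Σzᵢ/Kᵢ = 1.830 — both > 1, two phases present.
Newton iteration, ψ₁⁰ = 0.5:
  ψ₁ = 0.500: g = -0.2176, g' = -0.777 → ψ₁ = 0.220
  ψ₁ = 0.220: g = -0.0033, g' = -0.811 → ψ₁ = 0.216
Converged at ψ₁ = 0.216.
Drum-1 compositions:
  A: x = 0.251, y = 0.669
  B: x = 0.245, y = 0.169
  C: x = 0.203, y = 0.077
  D: x = 0.301, y = 0.084
Drum-2 feed = drum-1 vapor: z₂ = (0.6692, 0.1693, 0.0772, 0.0842).
Drum 2:
Newton–Raphson from ψ₂ = 0.5:
  ψ₂ = 0.500: g = 0.0233, g' = -0.567 → ψ₂ = 0.541
  ψ₂ = 0.541: g = -0.0006, g' = -0.597 → ψ₂ = 0.540
Converged at ψ₂ = 0.540.
  A: x = 0.478, y = 0.832
  B: x = 0.241, y = 0.108
  C: x = 0.130, y = 0.032
  D: x = 0.151, y = 0.027

V/F (drum 2) = 0.540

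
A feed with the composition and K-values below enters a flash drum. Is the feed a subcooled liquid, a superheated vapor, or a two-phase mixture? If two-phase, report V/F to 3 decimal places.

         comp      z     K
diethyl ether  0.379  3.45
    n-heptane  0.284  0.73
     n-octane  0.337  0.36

ΣzᵢKᵢ = 1.636; Σzᵢ/Kᵢ = 1.435.
Both exceed 1, so a two-phase solution exists.
Material balance + equilibrium reduce to Σ zᵢ(Kᵢ−1)/(1+ψ(Kᵢ−1)) = 0.
Iterate (Newton) starting at ψ = 0.41:
  ψ = 0.410: g = 0.0846, g' = -0.846 → ψ = 0.510
  ψ = 0.510: g = 0.0037, g' = -0.782 → ψ = 0.515
Converged at ψ = 0.515.

two-phase, V/F = 0.515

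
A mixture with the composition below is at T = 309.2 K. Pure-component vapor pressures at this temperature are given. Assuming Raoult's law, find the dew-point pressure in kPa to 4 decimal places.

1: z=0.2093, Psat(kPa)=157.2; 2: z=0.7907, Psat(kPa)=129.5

Pdew = 134.4589 kPa

At the dew point ψ → 1, so Σzᵢ/Kᵢ = 1 with Kᵢ = Pᵢˢᵃᵗ/P ⇒ 1/P = Σzᵢ/Pᵢˢᵃᵗ.
1/P = 0.2093/157.2 + 0.7907/129.5 = 0.0074372 ⇒ P = 134.4589 kPa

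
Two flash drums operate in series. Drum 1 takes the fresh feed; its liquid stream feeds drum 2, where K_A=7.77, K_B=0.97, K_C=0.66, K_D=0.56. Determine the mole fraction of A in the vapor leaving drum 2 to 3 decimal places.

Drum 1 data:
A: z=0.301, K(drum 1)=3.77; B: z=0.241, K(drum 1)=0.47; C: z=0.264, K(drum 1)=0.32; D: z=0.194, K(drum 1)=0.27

y_A (drum 2) = 0.311

Drum 1:
Newton iteration, ψ₁⁰ = 0.5:
  ψ₁ = 0.500: g = -0.3192, g' = -1.068 → ψ₁ = 0.201
  ψ₁ = 0.201: g = 0.0186, g' = -1.343 → ψ₁ = 0.215
Converged at ψ₁ = 0.215.
Drum-1 compositions:
  A: x = 0.189, y = 0.711
  B: x = 0.272, y = 0.128
  C: x = 0.309, y = 0.099
  D: x = 0.230, y = 0.062
Drum-2 feed = drum-1 liquid: z₂ = (0.1886, 0.2720, 0.3092, 0.2301).
Drum 2:
Material balance + equilibrium reduce to Σ zᵢ(Kᵢ−1)/(1+ψ₂(Kᵢ−1)) = 0.
Check two-phase: ΣzᵢKᵢ = 2.062 > 1 and Σzᵢ/Kᵢ = 1.184 > 1, so g(0) = 1.062 > 0 and g(1) = -0.184 < 0.
Iterate (Newton) starting at ψ₂ = 0.52:
  ψ₂ = 0.520: g = 0.0152, g' = -0.551 → ψ₂ = 0.548
Converged at ψ₂ = 0.548.
  A: x = 0.040, y = 0.311
  B: x = 0.277, y = 0.268
  C: x = 0.380, y = 0.251
  D: x = 0.303, y = 0.170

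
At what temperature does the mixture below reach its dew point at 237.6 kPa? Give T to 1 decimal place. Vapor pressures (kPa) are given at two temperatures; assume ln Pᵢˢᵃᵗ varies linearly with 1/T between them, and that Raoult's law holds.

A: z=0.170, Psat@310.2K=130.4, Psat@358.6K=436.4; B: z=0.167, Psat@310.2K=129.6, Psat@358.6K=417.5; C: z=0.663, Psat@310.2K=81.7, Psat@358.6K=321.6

Dew-point temperature: Σzᵢ·P/Pᵢˢᵃᵗ(T) = 1. Interpolate ln Pᵢˢᵃᵗ = aᵢ + bᵢ/T.
  T = 310.2 K: ΣzᵢP/Pᵢˢᵃᵗ = 2.5441
  T = 358.6 K: ΣzᵢP/Pᵢˢᵃᵗ = 0.6774
  T = 334.4 K: ΣzᵢP/Pᵢˢᵃᵗ = 1.2504
  T = 346.5 K: ΣzᵢP/Pᵢˢᵃᵗ = 0.9104
  T = 340.4 K: ΣzᵢP/Pᵢˢᵃᵗ = 1.0653
  T = 343.4 K: ΣzᵢP/Pᵢˢᵃᵗ = 0.9854
  T = 341.9 K: ΣzᵢP/Pᵢˢᵃᵗ = 1.0244
Interpolating between 341.9 K and 343.4 K gives T ≈ 342.8 K.

T = 342.8 K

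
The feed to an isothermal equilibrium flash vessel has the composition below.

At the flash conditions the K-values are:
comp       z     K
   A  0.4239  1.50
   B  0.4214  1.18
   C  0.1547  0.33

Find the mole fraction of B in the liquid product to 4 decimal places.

x_B = 0.3692

Newton–Raphson from V/F = 0.58:
  V/F = 0.5800: g = 0.06346, g' = -0.2607 → V/F = 0.8235
  V/F = 0.8235: g = -0.01502, g' = -0.4091 → V/F = 0.7867
  V/F = 0.7867: g = -0.00063, g' = -0.3756 → V/F = 0.7851
Converged at V/F = 0.7851.
Compositions from xᵢ = zᵢ/(1+V/F(Kᵢ−1)), yᵢ = Kᵢxᵢ:
  A: x = 0.3044, y = 0.4566
  B: x = 0.3692, y = 0.4357
  C: x = 0.3264, y = 0.1077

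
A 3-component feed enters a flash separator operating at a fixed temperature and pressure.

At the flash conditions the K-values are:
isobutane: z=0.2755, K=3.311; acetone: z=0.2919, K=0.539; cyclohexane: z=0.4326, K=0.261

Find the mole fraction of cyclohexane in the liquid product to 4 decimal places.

x_cyclohexane = 0.4763

Material balance + equilibrium reduce to Σ zᵢ(Kᵢ−1)/(1+β(Kᵢ−1)) = 0.
Feasibility: ΣzᵢKᵢ = 1.1824, Σzᵢ/Kᵢ = 2.2822 — both > 1, two phases present.
Newton iteration, β⁰ = 0.5:
  β = 0.5000: g = -0.38654, g' = -1.0157 → β = 0.1194
  β = 0.1194: g = 0.00590, g' = -1.2573 → β = 0.1241
  β = 0.1241: g = 0.00003, g' = -1.2447 → β = 0.1242
Converged at β = 0.1242.
Compositions from xᵢ = zᵢ/(1+β(Kᵢ−1)), yᵢ = Kᵢxᵢ:
  isobutane: x = 0.2141, y = 0.7088
  acetone: x = 0.3096, y = 0.1669
  cyclohexane: x = 0.4763, y = 0.1243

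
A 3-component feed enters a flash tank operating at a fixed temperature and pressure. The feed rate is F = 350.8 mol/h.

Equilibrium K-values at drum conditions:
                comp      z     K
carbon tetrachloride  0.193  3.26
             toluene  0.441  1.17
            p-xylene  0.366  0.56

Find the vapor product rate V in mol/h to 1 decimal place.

V = 249.2 mol/h

Rachford–Rice: g(β) = Σ zᵢ(Kᵢ−1)/(1+β(Kᵢ−1)) = 0.
Feasibility: ΣzᵢKᵢ = 1.350, Σzᵢ/Kᵢ = 1.090 — both > 1, two phases present.
Newton–Raphson from β = 0.57:
  β = 0.570: g = 0.0440, g' = -0.325 → β = 0.705
  β = 0.705: g = 0.0016, g' = -0.306 → β = 0.711
Converged at β = 0.711.
Then V = β·F = 0.7105·350.8 = 249.2 mol/h and L = F − V = 101.6 mol/h.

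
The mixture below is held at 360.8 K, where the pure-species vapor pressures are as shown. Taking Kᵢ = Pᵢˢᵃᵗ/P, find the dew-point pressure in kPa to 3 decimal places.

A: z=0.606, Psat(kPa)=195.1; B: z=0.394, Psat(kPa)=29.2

At the dew point ψ → 1, so Σzᵢ/Kᵢ = 1 with Kᵢ = Pᵢˢᵃᵗ/P ⇒ 1/P = Σzᵢ/Pᵢˢᵃᵗ.
1/P = 0.606/195.1 + 0.394/29.2 = 0.016599 ⇒ P = 60.244 kPa

Pdew = 60.244 kPa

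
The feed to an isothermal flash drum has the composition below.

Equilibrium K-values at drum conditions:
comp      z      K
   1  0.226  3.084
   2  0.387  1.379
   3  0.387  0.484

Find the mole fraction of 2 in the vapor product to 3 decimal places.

Let β = V/F and solve Σ zᵢ(Kᵢ−1)/(1+β(Kᵢ−1)) = 0.
Check two-phase: ΣzᵢKᵢ = 1.418 > 1 and Σzᵢ/Kᵢ = 1.154 > 1, so g(0) = 0.418 > 0 and g(1) = -0.154 < 0.
Iterate (Newton) starting at β = 0.43:
  β = 0.430: g = 0.1179, g' = -0.484 → β = 0.673
  β = 0.673: g = 0.0068, g' = -0.447 → β = 0.689
Converged at β = 0.689.
Compositions from xᵢ = zᵢ/(1+β(Kᵢ−1)), yᵢ = Kᵢxᵢ:
  1: x = 0.093, y = 0.286
  2: x = 0.307, y = 0.423
  3: x = 0.600, y = 0.291

y_2 = 0.423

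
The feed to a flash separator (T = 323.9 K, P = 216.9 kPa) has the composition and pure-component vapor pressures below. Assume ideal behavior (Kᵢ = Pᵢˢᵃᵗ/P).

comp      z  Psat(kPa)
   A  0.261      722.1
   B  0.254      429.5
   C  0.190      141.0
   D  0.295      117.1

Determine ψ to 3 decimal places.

ψ = 0.900

Raoult's law: Kᵢ = Pᵢˢᵃᵗ/P = Pᵢˢᵃᵗ/216.9.
  K_A = 722.1/216.9 = 3.32918, K_B = 429.5/216.9 = 1.98018, K_C = 141.0/216.9 = 0.65007, K_D = 117.1/216.9 = 0.53988
Material balance + equilibrium reduce to Σ zᵢ(Kᵢ−1)/(1+ψ(Kᵢ−1)) = 0.
Check two-phase: ΣzᵢKᵢ = 1.655 > 1 and Σzᵢ/Kᵢ = 1.045 > 1, so g(0) = 0.655 > 0 and g(1) = -0.045 < 0.
Newton iteration, ψ⁰ = 0.61:
  ψ = 0.610: g = 0.1337, g' = -0.496 → ψ = 0.880
  ψ = 0.880: g = 0.0089, g' = -0.448 → ψ = 0.900
Converged at ψ = 0.900.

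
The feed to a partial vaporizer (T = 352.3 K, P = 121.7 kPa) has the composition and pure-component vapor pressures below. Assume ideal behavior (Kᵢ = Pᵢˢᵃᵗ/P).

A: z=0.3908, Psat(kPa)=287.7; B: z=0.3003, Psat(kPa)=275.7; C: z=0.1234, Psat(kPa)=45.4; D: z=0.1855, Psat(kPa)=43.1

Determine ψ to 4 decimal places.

Raoult's law: Kᵢ = Pᵢˢᵃᵗ/P = Pᵢˢᵃᵗ/121.7.
  K_A = 287.7/121.7 = 2.364010, K_B = 275.7/121.7 = 2.265407, K_C = 45.4/121.7 = 0.373048, K_D = 43.1/121.7 = 0.354150
Newton–Raphson from ψ = 0.5:
  ψ = 0.5000: g = 0.26002, g' = -0.7091 → ψ = 0.8667
  ψ = 0.8667: g = -0.01606, g' = -0.8939 → ψ = 0.8487
  ψ = 0.8487: g = -0.00023, g' = -0.8685 → ψ = 0.8485
Converged at ψ = 0.8485.

ψ = 0.8485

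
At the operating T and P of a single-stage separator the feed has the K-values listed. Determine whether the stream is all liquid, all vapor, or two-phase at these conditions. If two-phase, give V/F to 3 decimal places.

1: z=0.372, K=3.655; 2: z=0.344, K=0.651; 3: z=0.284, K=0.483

ΣzᵢKᵢ = 1.721; Σzᵢ/Kᵢ = 1.218.
Both exceed 1, so a two-phase solution exists.
Let ψ = V/F and solve Σ zᵢ(Kᵢ−1)/(1+ψ(Kᵢ−1)) = 0.
Newton–Raphson from ψ = 0.5:
  ψ = 0.500: g = 0.0809, g' = -0.684 → ψ = 0.618
  ψ = 0.618: g = 0.0050, g' = -0.608 → ψ = 0.626
  ψ = 0.626: g = 0.0000, g' = -0.604 → ψ = 0.627
Converged at ψ = 0.627.

two-phase, V/F = 0.627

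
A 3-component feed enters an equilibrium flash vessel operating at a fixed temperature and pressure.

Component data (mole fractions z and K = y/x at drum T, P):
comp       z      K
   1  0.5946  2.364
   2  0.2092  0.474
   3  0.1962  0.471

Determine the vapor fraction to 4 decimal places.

Iterate (Newton) starting at ψ = 0.64:
  ψ = 0.6400: g = 0.11023, g' = -0.5724 → ψ = 0.8326
  ψ = 0.8326: g = -0.00150, g' = -0.6011 → ψ = 0.8301
Converged at ψ = 0.8301.

ψ = 0.8301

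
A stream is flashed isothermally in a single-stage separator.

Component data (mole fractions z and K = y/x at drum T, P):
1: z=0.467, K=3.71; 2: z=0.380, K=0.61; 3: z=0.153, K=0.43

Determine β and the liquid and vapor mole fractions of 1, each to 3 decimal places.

Newton iteration, β⁰ = 0.39:
  β = 0.390: g = 0.3284, g' = -0.973 → β = 0.727
  β = 0.727: g = 0.0701, g' = -0.646 → β = 0.836
  β = 0.836: g = 0.0012, g' = -0.630 → β = 0.838
Converged at β = 0.838.
Compositions from xᵢ = zᵢ/(1+β(Kᵢ−1)), yᵢ = Kᵢxᵢ:
  1: x = 0.143, y = 0.530
  2: x = 0.564, y = 0.344
  3: x = 0.293, y = 0.126

β = 0.838, x_1 = 0.143, y_1 = 0.530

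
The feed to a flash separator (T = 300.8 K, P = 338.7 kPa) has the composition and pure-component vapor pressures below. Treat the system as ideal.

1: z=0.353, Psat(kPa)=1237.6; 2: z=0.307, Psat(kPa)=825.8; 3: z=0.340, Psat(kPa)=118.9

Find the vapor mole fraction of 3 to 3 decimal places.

y_3 = 0.264

Raoult's law: Kᵢ = Pᵢˢᵃᵗ/P = Pᵢˢᵃᵗ/338.7.
  K_1 = 1237.6/338.7 = 3.65397, K_2 = 825.8/338.7 = 2.43815, K_3 = 118.9/338.7 = 0.35105
Iterate (Newton) starting at ψ = 0.5:
  ψ = 0.500: g = 0.3328, g' = -0.988 → ψ = 0.837
  ψ = 0.837: g = 0.0083, g' = -1.056 → ψ = 0.845
Converged at ψ = 0.845.
Compositions from xᵢ = zᵢ/(1+ψ(Kᵢ−1)), yᵢ = Kᵢxᵢ:
  1: x = 0.109, y = 0.398
  2: x = 0.139, y = 0.338
  3: x = 0.752, y = 0.264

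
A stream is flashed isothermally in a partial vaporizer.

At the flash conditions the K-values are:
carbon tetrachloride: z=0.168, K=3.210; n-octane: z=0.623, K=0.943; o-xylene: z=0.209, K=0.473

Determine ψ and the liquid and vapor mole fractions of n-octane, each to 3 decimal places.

ψ = 0.467, x_n-octane = 0.640, y_n-octane = 0.604

Newton–Raphson from ψ = 0.69:
  ψ = 0.690: g = -0.0630, g' = -0.274 → ψ = 0.460
  ψ = 0.460: g = 0.0022, g' = -0.305 → ψ = 0.467
Converged at ψ = 0.467.
Compositions from xᵢ = zᵢ/(1+ψ(Kᵢ−1)), yᵢ = Kᵢxᵢ:
  carbon tetrachloride: x = 0.083, y = 0.265
  n-octane: x = 0.640, y = 0.604
  o-xylene: x = 0.277, y = 0.131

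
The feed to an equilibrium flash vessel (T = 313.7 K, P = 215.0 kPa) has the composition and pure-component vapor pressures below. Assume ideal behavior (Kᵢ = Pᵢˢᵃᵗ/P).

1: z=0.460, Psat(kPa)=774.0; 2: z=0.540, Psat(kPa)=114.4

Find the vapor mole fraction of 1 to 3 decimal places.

Raoult's law: Kᵢ = Pᵢˢᵃᵗ/P = Pᵢˢᵃᵗ/215.0.
  K_1 = 774.0/215.0 = 3.60000, K_2 = 114.4/215.0 = 0.53209
Newton iteration, V/F⁰ = 0.38:
  V/F = 0.380: g = 0.2943, g' = -0.962 → V/F = 0.686
  V/F = 0.686: g = 0.0575, g' = -0.658 → V/F = 0.773
  V/F = 0.773: g = 0.0012, g' = -0.633 → V/F = 0.775
Converged at V/F = 0.775.
Compositions from xᵢ = zᵢ/(1+V/F(Kᵢ−1)), yᵢ = Kᵢxᵢ:
  1: x = 0.153, y = 0.549
  2: x = 0.847, y = 0.451

y_1 = 0.549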